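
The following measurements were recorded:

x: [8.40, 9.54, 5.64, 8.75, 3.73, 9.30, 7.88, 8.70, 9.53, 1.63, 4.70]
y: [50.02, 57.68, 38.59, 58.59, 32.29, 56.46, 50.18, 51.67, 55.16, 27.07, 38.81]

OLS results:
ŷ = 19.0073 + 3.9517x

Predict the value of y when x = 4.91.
ŷ = 38.4101

To predict y for x = 4.91, substitute into the regression equation:

ŷ = 19.0073 + 3.9517 × 4.91
ŷ = 19.0073 + 19.4028
ŷ = 38.4101

This is the fitted mean response at that x — an individual observation would come with a wider prediction interval.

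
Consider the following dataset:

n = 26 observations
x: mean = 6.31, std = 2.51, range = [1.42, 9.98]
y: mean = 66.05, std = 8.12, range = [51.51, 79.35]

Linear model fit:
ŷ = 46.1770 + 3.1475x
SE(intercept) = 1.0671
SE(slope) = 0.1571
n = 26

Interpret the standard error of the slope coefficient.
SE(slope) = 0.1571 measures the uncertainty in the estimated slope. The coefficient is estimated precisely (SE/|β̂₁| = 5.0%).

SE(β̂₁) = s / √Sxx, where s is the residual standard deviation and Sxx = Σ(x − x̄)². It is the yardstick for how far β̂₁ = 3.1475 could plausibly be from the true slope.

Relative precision:
- SE / |β̂₁| = 0.1571 / 3.1475 = 5.0%
- Rule of thumb (under 20%: precise; 20% to under 50%: moderately precise; 50% or more: imprecise) → precise

Rough 95% range (±2 SE): 3.1475 ± 0.3142 → (2.8333, 3.4617).

What drives SE(β̂₁): more residual scatter → larger SE.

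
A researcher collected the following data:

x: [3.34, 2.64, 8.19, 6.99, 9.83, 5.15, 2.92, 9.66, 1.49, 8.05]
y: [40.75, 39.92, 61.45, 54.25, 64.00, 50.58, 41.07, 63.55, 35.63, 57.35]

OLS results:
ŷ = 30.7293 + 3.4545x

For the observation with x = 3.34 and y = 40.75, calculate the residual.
Residual = -1.5173

The residual is the difference between the actual value and the predicted value:

Residual = y - ŷ

Step 1: Calculate predicted value
ŷ = 30.7293 + 3.4545 × 3.34
ŷ = 42.2673

Step 2: Calculate residual
Residual = 40.75 - 42.2673
Residual = -1.5173

Interpretation: the model overestimates the actual value by 1.5173 at this point (negative residual → observation lies below the fitted line).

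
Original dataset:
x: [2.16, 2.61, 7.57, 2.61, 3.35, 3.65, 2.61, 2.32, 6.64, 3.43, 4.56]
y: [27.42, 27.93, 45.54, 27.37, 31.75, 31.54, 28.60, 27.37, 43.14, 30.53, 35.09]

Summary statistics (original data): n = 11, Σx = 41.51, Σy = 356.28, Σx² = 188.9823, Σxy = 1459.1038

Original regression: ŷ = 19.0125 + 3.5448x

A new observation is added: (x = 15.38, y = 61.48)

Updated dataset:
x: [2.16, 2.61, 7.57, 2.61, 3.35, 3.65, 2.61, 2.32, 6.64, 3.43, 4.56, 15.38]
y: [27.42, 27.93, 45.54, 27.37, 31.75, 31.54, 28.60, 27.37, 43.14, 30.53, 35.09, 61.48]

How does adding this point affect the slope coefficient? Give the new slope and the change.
The slope changes from 3.5448 to 2.7219 (change of -0.8229, or -23.2%).

x = 15.38 lies well outside the original x-range [2.16, 7.57] (x̄ ≈ 3.77), so this observation has high leverage and can move the slope substantially.

Step 1: Update the sums with the new point (n goes from 11 to 12)
Σx  = 41.51 + 15.38 = 56.89
Σy  = 356.28 + 61.48 = 417.76
Σx² = 188.9823 + 15.38² = 188.9823 + 236.5444 = 425.5267
Σxy = 1459.1038 + 15.38×61.48 = 1459.1038 + 945.5624 = 2404.6662

Step 2: Recompute the slope with b₁ = (nΣxy − ΣxΣy) / (nΣx² − (Σx)²)
Numerator   = 12×2404.6662 − 56.89×417.76 = 28855.9944 − 23766.3664 = 5089.6280
Denominator = 12×425.5267 − 56.89² = 5106.3204 − 3236.4721 = 1869.8483
b₁(new) = 5089.6280 / 1869.8483 = 2.7219

(Same formula on the original sums: (11×1459.1038 − 41.51×356.28) / (11×188.9823 − 41.51²) = 1260.9590 / 355.7252 = 3.5448, matching the given fit.)

Step 3: Change in slope
Δβ₁ = 2.7219 − 3.5448 = -0.8229
Relative change = -0.8229 / 3.5448 × 100% = -23.2%
→ the slope decreases when the point is added.

A high-leverage point only changes the slope if it is off the original line; here y = 61.48 is below the original trend, so the slope decreases.
In practice: check such a point for data-entry or measurement error.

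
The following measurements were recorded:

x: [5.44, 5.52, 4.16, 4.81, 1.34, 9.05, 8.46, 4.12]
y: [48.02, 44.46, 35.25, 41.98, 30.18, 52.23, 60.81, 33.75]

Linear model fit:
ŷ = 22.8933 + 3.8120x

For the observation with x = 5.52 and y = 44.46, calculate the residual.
Residual = 0.5245

The residual is the difference between the actual value and the predicted value:

Residual = y - ŷ

Step 1: Calculate predicted value
ŷ = 22.8933 + 3.8120 × 5.52
ŷ = 43.9355

Step 2: Calculate residual
Residual = 44.46 - 43.9355
Residual = 0.5245

Interpretation: the model underestimates the actual value by 0.5245 at this point (positive residual → observation lies above the fitted line).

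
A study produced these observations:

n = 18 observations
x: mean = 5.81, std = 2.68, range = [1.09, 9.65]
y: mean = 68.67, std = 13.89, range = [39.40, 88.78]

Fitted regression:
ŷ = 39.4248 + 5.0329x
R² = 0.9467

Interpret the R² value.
About 94.67% of the variability in y is accounted for by the regression on x (R² = 0.9467) — a strong linear fit.

R² = 1 − SS_res/SS_tot compares the residual scatter to the total scatter of y about its mean.

Here R² = 0.9467:
- Explained: 94.67% of the variation in y
- Unexplained (residual): 100% − 94.67% = 5.33%
- Rule of thumb (below 0.3 weak; 0.3 to below 0.7 moderate; 0.7 and above strong) → strong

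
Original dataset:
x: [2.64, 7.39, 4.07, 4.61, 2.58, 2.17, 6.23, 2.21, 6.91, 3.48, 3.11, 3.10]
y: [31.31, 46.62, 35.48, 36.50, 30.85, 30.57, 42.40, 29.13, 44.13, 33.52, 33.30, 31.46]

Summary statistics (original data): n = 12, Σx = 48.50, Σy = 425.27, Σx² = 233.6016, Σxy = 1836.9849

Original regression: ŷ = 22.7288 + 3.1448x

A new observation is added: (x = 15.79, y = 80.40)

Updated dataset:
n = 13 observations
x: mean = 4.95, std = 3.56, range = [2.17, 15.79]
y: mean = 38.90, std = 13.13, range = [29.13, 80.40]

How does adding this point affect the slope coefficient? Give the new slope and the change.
The slope changes from 3.1448 to 3.6716 (change of +0.5268, or +16.8%).

x = 15.79 lies well outside the original x-range [2.17, 7.39] (x̄ ≈ 4.04), so this observation has high leverage and can move the slope substantially.

Step 1: Update the sums with the new point (n goes from 12 to 13)
Σx  = 48.50 + 15.79 = 64.29
Σy  = 425.27 + 80.40 = 505.67
Σx² = 233.6016 + 15.79² = 233.6016 + 249.3241 = 482.9257
Σxy = 1836.9849 + 15.79×80.40 = 1836.9849 + 1269.5160 = 3106.5009

Step 2: Recompute the slope with b₁ = (nΣxy − ΣxΣy) / (nΣx² − (Σx)²)
Numerator   = 13×3106.5009 − 64.29×505.67 = 40384.5117 − 32509.5243 = 7874.9874
Denominator = 13×482.9257 − 64.29² = 6278.0341 − 4133.2041 = 2144.8300
b₁(new) = 7874.9874 / 2144.8300 = 3.6716

(Same formula on the original sums: (12×1836.9849 − 48.50×425.27) / (12×233.6016 − 48.50²) = 1418.2238 / 450.9692 = 3.1448, matching the given fit.)

Step 3: Change in slope
Δβ₁ = 3.6716 − 3.1448 = +0.5268
Relative change = +0.5268 / 3.1448 × 100% = +16.8%
→ the slope increases when the point is added.

A high-leverage point only changes the slope if it is off the original line; here y = 80.40 is above the original trend, so the slope increases.
In practice: investigate whether it comes from the same population as the rest of the sample; refit with and without it and report both if conclusions differ.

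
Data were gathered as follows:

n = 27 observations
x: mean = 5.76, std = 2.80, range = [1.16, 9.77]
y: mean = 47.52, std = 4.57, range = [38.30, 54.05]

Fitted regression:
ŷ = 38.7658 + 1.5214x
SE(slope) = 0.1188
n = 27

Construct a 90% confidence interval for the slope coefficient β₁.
The 90% CI for β₁ is (1.3185, 1.7243)

Confidence interval for the slope:

The 90% CI for β₁ is: β̂₁ ± t*(α/2, n-2) × SE(β̂₁)

Step 1: Find critical t-value
- Confidence level = 0.9
- Degrees of freedom = n - 2 = 27 - 2 = 25
- t*(α/2, 25) = 1.7081

Step 2: Calculate margin of error
Margin = 1.7081 × 0.1188 = 0.2029

Step 3: Construct interval
CI = 1.5214 ± 0.2029
CI = (1.3185, 1.7243)

Interpretation: intervals built this way capture the true β₁ in 90% of repeated samples; here the plausible range for the per-unit effect of x on y is 1.3185 to 1.7243.
The interval does not include 0, suggesting a significant linear relationship.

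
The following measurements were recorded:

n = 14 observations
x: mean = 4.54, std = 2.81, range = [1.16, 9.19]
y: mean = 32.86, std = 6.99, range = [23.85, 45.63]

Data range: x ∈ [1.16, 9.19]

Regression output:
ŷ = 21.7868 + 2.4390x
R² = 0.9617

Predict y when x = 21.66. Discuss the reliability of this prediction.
ŷ = 74.6155 (extrapolation — x = 21.66 lies outside [1.16, 9.19], so reliability is low).

Prediction calculation:
ŷ = 21.7868 + 2.4390 × 21.66
ŷ = 74.6155

Reliability:
- Data range: x ∈ [1.16, 9.19]
- Prediction point: x = 21.66 is 12.47 units above the observed range → this is EXTRAPOLATION, not interpolation

Why that matters here:
- The linear relationship may not hold outside the observed range
- R² describes fit only over the sampled x values; it says nothing about behaviour beyond them
- There are no observations near this x to validate the fitted line there

The R² = 0.9617 only validates the fit within [1.16, 9.19]; treat ŷ = 74.6155 with caution.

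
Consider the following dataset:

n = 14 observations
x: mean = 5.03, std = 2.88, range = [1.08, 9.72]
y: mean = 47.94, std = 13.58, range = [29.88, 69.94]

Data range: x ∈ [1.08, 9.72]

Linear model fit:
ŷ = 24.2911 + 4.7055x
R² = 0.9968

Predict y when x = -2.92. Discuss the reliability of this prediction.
The equation gives ŷ = 10.5510; however x = -2.92 is 4.00 units below the observed range, so this extrapolated value should not be trusted.

Prediction calculation:
ŷ = 24.2911 + 4.7055 × (-2.92)
ŷ = 10.5510

Reliability:
- Data range: x ∈ [1.08, 9.72]
- Prediction point: x = -2.92 is 4.00 units below the observed range → this is EXTRAPOLATION, not interpolation

Why that matters here:
- The standard error of prediction grows with (x − x̄)², and x = -2.92 is far from x̄ = 5.03
- There are no observations near this x to validate the fitted line there
- Real relationships often flatten, saturate, or turn nonlinear at extremes

Report the number if required, but flag clearly that it is an extrapolation.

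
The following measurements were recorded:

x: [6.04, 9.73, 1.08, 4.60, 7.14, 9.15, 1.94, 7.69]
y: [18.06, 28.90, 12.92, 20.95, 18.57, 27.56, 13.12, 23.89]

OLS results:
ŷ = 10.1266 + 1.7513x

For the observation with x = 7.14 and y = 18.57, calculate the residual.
Residual = -4.0609

The residual is the difference between the actual value and the predicted value:

Residual = y - ŷ

Step 1: Calculate predicted value
ŷ = 10.1266 + 1.7513 × 7.14
ŷ = 22.6309

Step 2: Calculate residual
Residual = 18.57 - 22.6309
Residual = -4.0609

The residual is negative, so the observed y = 18.57 sits below the regression line (the line overestimates it by 4.0609).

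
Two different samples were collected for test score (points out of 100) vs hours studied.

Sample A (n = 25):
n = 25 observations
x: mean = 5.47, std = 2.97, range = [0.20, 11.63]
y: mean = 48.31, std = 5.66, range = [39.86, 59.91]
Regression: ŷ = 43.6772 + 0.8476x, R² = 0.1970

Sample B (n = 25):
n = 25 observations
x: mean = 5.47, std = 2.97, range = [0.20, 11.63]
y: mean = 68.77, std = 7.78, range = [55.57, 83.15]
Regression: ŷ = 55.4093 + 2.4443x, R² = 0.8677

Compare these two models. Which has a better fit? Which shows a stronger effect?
Model B has the better fit (R² = 0.8677 vs 0.1970). Model B shows the stronger effect (|β₁| = 2.4443 vs 0.8476).

Model Comparison:

Goodness of fit (R²):
- Model A: R² = 0.1970 → 19.70% of variance in test score explained
- Model B: R² = 0.8677 → 86.77% of variance in test score explained
- 0.8677 > 0.1970 → Model B has the better fit

Which has the larger per-hour effect? (|β₁|)
- Model A: β₁ = 0.8476 → predicted test score rises 0.8476 points per additional hour of study time
- Model B: β₁ = 2.4443 → predicted test score rises 2.4443 points per additional hour of study time
- |0.8476| < |2.4443| → Model B shows the stronger marginal effect

Note: A steeper slope doesn't make a better model if the scatter around the line is large.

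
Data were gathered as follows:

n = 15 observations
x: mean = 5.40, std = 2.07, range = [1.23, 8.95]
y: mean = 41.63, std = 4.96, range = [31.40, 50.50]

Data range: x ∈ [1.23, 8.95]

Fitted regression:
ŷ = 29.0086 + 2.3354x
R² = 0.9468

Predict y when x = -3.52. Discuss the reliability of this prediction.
ŷ = 20.7880, but this is extrapolation (below the data range [1.23, 8.95]) and may be unreliable.

Prediction calculation:
ŷ = 29.0086 + 2.3354 × (-3.52)
ŷ = 20.7880

Reliability:
- Data range: x ∈ [1.23, 8.95]
- Prediction point: x = -3.52 is 4.75 units below the observed range → this is EXTRAPOLATION, not interpolation

Why that matters here:
- The standard error of prediction grows with (x − x̄)², and x = -3.52 is far from x̄ = 5.40
- Real relationships often flatten, saturate, or turn nonlinear at extremes

Report the number if required, but flag clearly that it is an extrapolation.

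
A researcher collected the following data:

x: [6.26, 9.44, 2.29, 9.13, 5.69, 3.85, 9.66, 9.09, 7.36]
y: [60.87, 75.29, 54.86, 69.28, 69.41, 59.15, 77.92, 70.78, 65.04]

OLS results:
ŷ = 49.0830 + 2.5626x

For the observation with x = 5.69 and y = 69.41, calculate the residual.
Residual = 5.7458

The residual is the difference between the actual value and the predicted value:

Residual = y - ŷ

Step 1: Calculate predicted value
ŷ = 49.0830 + 2.5626 × 5.69
ŷ = 63.6642

Step 2: Calculate residual
Residual = 69.41 - 63.6642
Residual = 5.7458

The residual is positive, so the observed y = 69.41 sits above the regression line (the line underestimates it by 5.7458).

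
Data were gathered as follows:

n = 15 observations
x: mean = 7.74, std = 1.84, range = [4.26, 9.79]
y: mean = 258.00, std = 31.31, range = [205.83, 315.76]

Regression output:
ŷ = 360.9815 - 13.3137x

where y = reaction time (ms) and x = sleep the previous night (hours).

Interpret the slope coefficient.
For each additional hour of sleep, predicted reaction time decreases by approximately 13.3137 ms.

β₁ = -13.3137 is the change in predicted reaction time (ms) per additional hour of sleep.

Interpretation:
- Sleep up by 1 hour → predicted reaction time decreases by 13.3137 ms
- This is a linear approximation: the same per-unit change is assumed across the whole observed x range
- The sign (−) gives the direction; the magnitude 13.3137 gives the size of the effect per hour

(β₀ = 360.9815 is the fitted value at x = 0 and is not part of the slope interpretation.)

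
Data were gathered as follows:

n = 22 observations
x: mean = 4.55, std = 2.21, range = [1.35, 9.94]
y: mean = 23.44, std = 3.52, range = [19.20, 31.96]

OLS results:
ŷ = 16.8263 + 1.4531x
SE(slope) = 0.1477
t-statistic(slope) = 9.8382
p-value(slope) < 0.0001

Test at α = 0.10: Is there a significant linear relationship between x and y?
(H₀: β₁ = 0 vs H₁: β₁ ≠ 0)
Reject H₀: p-value < 0.0001 < α = 0.10. The linear relationship is significant at the 10% level.

Hypothesis test for the slope coefficient:

H₀: β₁ = 0 (no linear relationship)
H₁: β₁ ≠ 0 (linear relationship exists)

Test statistic: t = β̂₁ / SE(β̂₁) = 1.4531 / 0.1477 = 9.8382

With df = 20, the two-sided p-value for |t| = 9.8382 is <0.0001.

Decision rule: reject H₀ if p-value < α.
p-value < 0.0001 < α = 0.10 → reject H₀.

There is sufficient evidence at the 10% significance level to conclude that a linear relationship exists between x and y.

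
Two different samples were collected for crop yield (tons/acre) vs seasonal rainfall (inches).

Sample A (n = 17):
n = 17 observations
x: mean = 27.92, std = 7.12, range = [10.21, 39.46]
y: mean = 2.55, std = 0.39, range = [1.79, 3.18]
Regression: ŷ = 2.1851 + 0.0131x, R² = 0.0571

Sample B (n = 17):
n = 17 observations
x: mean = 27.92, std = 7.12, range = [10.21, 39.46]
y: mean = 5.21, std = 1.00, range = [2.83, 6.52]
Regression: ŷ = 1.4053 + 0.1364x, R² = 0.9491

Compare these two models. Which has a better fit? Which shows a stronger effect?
Model B has the better fit (R² = 0.9491 vs 0.0571). Model B shows the stronger effect (|β₁| = 0.1364 vs 0.0131).

Model Comparison:

Goodness of fit (R²):
- Model A: R² = 0.0571 → 5.71% of variance in crop yield explained
- Model B: R² = 0.9491 → 94.91% of variance in crop yield explained
- 0.9491 > 0.0571 → Model B has the better fit

Effect size (slope magnitude):
- Model A: β₁ = 0.0131 → predicted crop yield rises 0.0131 tons/acre per additional inch of rainfall
- Model B: β₁ = 0.1364 → predicted crop yield rises 0.1364 tons/acre per additional inch of rainfall
- |0.0131| < |0.1364| → Model B shows the stronger marginal effect

Notes:
- A better fit (higher R²) doesn't necessarily mean a more important relationship.
- The two samples could reflect different populations, time periods, or measurement quality.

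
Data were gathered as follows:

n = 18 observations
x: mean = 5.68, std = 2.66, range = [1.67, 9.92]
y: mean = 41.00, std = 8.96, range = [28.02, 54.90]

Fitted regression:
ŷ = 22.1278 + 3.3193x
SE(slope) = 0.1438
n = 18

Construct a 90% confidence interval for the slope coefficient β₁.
The 90% CI for β₁ is (3.0682, 3.5704)

Confidence interval for the slope:

The 90% CI for β₁ is: β̂₁ ± t*(α/2, n-2) × SE(β̂₁)

Step 1: Find critical t-value
- Confidence level = 0.9
- Degrees of freedom = n - 2 = 18 - 2 = 16
- t*(α/2, 16) = 1.7459

Step 2: Calculate margin of error
Margin = 1.7459 × 0.1438 = 0.2511

Step 3: Construct interval
CI = 3.3193 ± 0.2511
CI = (3.0682, 3.5704)

Interpretation: each one-unit increase in x is associated with a change in mean y of between 3.0682 and 3.5704, with 90% confidence.
The interval does not include 0, suggesting a significant linear relationship.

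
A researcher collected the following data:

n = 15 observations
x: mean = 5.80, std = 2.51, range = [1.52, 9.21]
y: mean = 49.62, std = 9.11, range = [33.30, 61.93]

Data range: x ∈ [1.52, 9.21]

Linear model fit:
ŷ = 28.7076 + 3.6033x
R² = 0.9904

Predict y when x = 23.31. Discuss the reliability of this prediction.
ŷ = 112.7005 (extrapolation — x = 23.31 lies outside [1.52, 9.21], so reliability is low).

Prediction calculation:
ŷ = 28.7076 + 3.6033 × 23.31
ŷ = 112.7005

Reliability:
- Data range: x ∈ [1.52, 9.21]
- Prediction point: x = 23.31 is 14.10 units above the observed range → this is EXTRAPOLATION, not interpolation

Why that matters here:
- There are no observations near this x to validate the fitted line there
- Real relationships often flatten, saturate, or turn nonlinear at extremes

A defensible statement: 'if the linear trend continued to x = 23.31, y would be about 112.7005' — the premise is untested.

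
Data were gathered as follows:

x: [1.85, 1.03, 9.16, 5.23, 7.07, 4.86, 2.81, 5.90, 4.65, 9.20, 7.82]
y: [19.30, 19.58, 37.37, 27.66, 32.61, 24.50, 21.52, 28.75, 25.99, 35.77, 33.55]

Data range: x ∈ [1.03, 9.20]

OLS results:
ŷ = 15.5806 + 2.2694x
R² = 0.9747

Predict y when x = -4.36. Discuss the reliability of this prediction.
ŷ = 5.6860, but this is extrapolation (below the data range [1.03, 9.20]) and may be unreliable.

Prediction calculation:
ŷ = 15.5806 + 2.2694 × (-4.36)
ŷ = 5.6860

Reliability:
- Data range: x ∈ [1.03, 9.20]
- Prediction point: x = -4.36 is 5.39 units below the observed range → this is EXTRAPOLATION, not interpolation

Why that matters here:
- There are no observations near this x to validate the fitted line there
- The standard error of prediction grows with (x − x̄)², and x = -4.36 is far from x̄ = 5.42

Report the number if required, but flag clearly that it is an extrapolation.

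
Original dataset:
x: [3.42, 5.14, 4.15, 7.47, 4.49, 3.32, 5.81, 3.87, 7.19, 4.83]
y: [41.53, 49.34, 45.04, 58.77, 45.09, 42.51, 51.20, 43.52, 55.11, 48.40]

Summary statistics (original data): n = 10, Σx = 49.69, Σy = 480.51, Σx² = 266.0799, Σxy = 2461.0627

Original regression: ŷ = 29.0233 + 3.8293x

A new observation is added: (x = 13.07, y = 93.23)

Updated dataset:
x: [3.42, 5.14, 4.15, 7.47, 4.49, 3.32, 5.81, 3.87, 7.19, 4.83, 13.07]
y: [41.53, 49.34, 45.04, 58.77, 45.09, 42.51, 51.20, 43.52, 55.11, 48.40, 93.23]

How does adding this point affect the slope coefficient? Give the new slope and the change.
Adding the point moves β₁ from 3.8293 to 5.1520, i.e. it increases by 1.3227 (+34.5%).

The new point has HIGH LEVERAGE: x = 13.07 is far from the original mean x̄ = 49.69/10 ≈ 4.97 (original range [3.32, 7.47]).

Step 1: Update the sums with the new point (n goes from 10 to 11)
Σx  = 49.69 + 13.07 = 62.76
Σy  = 480.51 + 93.23 = 573.74
Σx² = 266.0799 + 13.07² = 266.0799 + 170.8249 = 436.9048
Σxy = 2461.0627 + 13.07×93.23 = 2461.0627 + 1218.5161 = 3679.5788

Step 2: Recompute the slope with b₁ = (nΣxy − ΣxΣy) / (nΣx² − (Σx)²)
Numerator   = 11×3679.5788 − 62.76×573.74 = 40475.3668 − 36007.9224 = 4467.4444
Denominator = 11×436.9048 − 62.76² = 4805.9528 − 3938.8176 = 867.1352
b₁(new) = 4467.4444 / 867.1352 = 5.1520

(Same formula on the original sums: (10×2461.0627 − 49.69×480.51) / (10×266.0799 − 49.69²) = 734.0851 / 191.7029 = 3.8293, matching the given fit.)

Step 3: Change in slope
Δβ₁ = 5.1520 − 3.8293 = +1.3227
Relative change = +1.3227 / 3.8293 × 100% = +34.5%
→ the slope increases when the point is added.

A high-leverage point only changes the slope if it is off the original line; here y = 93.23 is above the original trend, so the slope increases.
In practice: investigate whether it comes from the same population as the rest of the sample; check such a point for data-entry or measurement error.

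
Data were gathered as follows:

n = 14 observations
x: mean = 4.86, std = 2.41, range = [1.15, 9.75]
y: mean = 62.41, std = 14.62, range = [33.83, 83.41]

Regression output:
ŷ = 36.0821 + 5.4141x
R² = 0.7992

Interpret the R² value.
About 79.92% of the variability in y is accounted for by the regression on x (R² = 0.7992) — a strong linear fit.

R² = 1 − SS_res/SS_tot compares the residual scatter to the total scatter of y about its mean.

Here R² = 0.7992:
- Explained: 79.92% of the variation in y
- Unexplained (residual): 100% − 79.92% = 20.08%
- Rule of thumb (below 0.3 weak; 0.3 to below 0.7 moderate; 0.7 and above strong) → strong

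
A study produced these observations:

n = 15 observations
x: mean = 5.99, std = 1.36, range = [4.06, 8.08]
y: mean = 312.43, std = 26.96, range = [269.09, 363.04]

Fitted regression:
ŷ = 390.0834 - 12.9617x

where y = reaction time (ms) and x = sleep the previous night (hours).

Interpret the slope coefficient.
On average, reaction time is about 12.9617 ms lower for every extra hour of sleep.

The slope coefficient β₁ = -12.9617 represents the marginal effect of sleep on reaction time.

Interpretation:
- Sleep up by 1 hour → predicted reaction time decreases by 12.9617 ms
- This is a linear approximation: the same per-unit change is assumed across the whole observed x range
- The slope describes association in these data, not necessarily a causal effect

The intercept β₀ = 390.0834 is the predicted reaction time when sleep = 0; since the smallest observed x is 4.06, this is an extrapolation and mainly anchors the line.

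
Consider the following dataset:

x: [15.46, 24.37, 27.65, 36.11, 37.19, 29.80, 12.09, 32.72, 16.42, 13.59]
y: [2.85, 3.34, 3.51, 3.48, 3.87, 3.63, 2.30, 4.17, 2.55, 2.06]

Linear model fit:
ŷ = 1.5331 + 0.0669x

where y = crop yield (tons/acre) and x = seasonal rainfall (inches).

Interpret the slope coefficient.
An increase of one inch in rainfall is associated with a 0.0669 tons/acre increase in predicted crop yield.

The slope β₁ = 0.0669 gives the rate at which the fitted crop yield changes with rainfall.

Interpretation:
- Rainfall up by 1 inch → predicted crop yield increases by 0.0669 tons/acre
- This is a linear approximation: the same per-unit change is assumed across the whole observed x range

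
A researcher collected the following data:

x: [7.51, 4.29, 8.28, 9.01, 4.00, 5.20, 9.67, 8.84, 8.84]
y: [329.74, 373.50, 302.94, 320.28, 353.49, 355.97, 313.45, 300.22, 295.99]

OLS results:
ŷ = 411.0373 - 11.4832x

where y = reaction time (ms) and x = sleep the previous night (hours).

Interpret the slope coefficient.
An increase of one hour in sleep is associated with a 11.4832 ms decrease in predicted reaction time.

β₁ = -11.4832 is the change in predicted reaction time (ms) per additional hour of sleep.

Interpretation:
- Sleep up by 1 hour → predicted reaction time decreases by 11.4832 ms
- The effect is assumed constant over the observed range of x (linearity)

The intercept β₀ = 411.0373 is the predicted reaction time when sleep = 0; since the smallest observed x is 4.00, this is an extrapolation and mainly anchors the line.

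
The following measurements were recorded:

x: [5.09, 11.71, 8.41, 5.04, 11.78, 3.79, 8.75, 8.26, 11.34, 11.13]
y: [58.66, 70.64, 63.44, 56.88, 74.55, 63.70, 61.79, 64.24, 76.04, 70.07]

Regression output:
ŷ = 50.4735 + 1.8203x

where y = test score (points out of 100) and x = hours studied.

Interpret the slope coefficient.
On average, test score is about 1.8203 points higher for every extra hour of study time.

The slope β₁ = 1.8203 gives the rate at which the fitted test score changes with study time.

Interpretation:
- Study time up by 1 hour → predicted test score increases by 1.8203 points
- The effect is assumed constant over the observed range of x (linearity)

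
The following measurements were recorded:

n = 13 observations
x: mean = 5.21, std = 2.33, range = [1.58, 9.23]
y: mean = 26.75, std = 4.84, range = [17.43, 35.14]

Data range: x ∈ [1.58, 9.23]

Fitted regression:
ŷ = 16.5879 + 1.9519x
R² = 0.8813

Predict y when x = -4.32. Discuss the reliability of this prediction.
The equation gives ŷ = 8.1557; however x = -4.32 is 5.90 units below the observed range, so this extrapolated value should not be trusted.

Prediction calculation:
ŷ = 16.5879 + 1.9519 × (-4.32)
ŷ = 8.1557

Reliability:
- Data range: x ∈ [1.58, 9.23]
- Prediction point: x = -4.32 is 5.90 units below the observed range → this is EXTRAPOLATION, not interpolation

Why that matters here:
- The standard error of prediction grows with (x − x̄)², and x = -4.32 is far from x̄ = 5.21
- The linear relationship may not hold outside the observed range

A defensible statement: 'if the linear trend continued to x = -4.32, y would be about 8.1557' — the premise is untested.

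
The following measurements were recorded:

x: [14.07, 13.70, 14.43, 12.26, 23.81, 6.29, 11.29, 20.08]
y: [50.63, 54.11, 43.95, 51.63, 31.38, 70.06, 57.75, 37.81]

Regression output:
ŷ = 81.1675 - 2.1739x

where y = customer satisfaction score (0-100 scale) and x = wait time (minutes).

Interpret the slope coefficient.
For each additional minute of wait time, predicted satisfaction score decreases by approximately 2.1739 points.

β₁ = -2.1739 is the change in predicted satisfaction score (points) per additional minute of wait time.

Interpretation:
- Wait time up by 1 minute → predicted satisfaction score decreases by 2.1739 points
- This is a linear approximation: the same per-unit change is assumed across the whole observed x range

The intercept β₀ = 81.1675 is the predicted satisfaction score when wait time = 0; since the smallest observed x is 6.29, this is an extrapolation and mainly anchors the line.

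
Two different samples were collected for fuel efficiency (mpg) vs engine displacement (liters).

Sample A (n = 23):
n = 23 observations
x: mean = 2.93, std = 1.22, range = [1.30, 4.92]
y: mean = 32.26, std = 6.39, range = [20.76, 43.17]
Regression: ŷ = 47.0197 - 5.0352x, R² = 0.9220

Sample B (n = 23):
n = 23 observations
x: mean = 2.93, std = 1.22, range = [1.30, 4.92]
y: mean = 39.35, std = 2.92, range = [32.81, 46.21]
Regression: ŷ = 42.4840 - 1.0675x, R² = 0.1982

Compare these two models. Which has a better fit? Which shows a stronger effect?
Model A has the better fit (R² = 0.9220 vs 0.1982). Model A shows the stronger effect (|β₁| = 5.0352 vs 1.0675).

Model Comparison:

Fit — compare R²:
- Model A: R² = 0.9220 → 92.20% of variance in fuel efficiency explained
- Model B: R² = 0.1982 → 19.82% of variance in fuel efficiency explained
- 0.9220 > 0.1982 → Model A has the better fit

Effect size (slope magnitude):
- Model A: β₁ = -5.0352 → predicted fuel efficiency falls 5.0352 mpg per additional liter of engine displacement
- Model B: β₁ = -1.0675 → predicted fuel efficiency falls 1.0675 mpg per additional liter of engine displacement
- |-5.0352| > |-1.0675| → Model A shows the stronger marginal effect

Note: A better fit (higher R²) doesn't necessarily mean a more important relationship.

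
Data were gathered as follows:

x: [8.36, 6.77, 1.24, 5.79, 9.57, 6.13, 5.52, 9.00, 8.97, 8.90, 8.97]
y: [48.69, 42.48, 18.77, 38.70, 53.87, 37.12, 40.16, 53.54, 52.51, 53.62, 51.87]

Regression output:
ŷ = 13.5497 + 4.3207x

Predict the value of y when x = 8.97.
ŷ = 52.3064

x = 8.97 lies inside the observed range [1.24, 9.57], so the fitted equation applies directly:

ŷ = 13.5497 + 4.3207 × 8.97
ŷ = 13.5497 + 38.7567
ŷ = 52.3064

This is the fitted mean response at that x — an individual observation would come with a wider prediction interval.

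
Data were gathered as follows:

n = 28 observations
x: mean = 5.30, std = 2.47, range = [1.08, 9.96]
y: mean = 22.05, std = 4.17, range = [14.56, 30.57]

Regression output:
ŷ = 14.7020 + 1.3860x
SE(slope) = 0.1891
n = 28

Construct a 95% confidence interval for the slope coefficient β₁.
The 95% CI for β₁ is (0.9973, 1.7747)

Confidence interval for the slope:

The 95% CI for β₁ is: β̂₁ ± t*(α/2, n-2) × SE(β̂₁)

Step 1: Find critical t-value
- Confidence level = 0.95
- Degrees of freedom = n - 2 = 28 - 2 = 26
- t*(α/2, 26) = 2.0555

Step 2: Calculate margin of error
Margin = 2.0555 × 0.1891 = 0.3887

Step 3: Construct interval
CI = 1.3860 ± 0.3887
CI = (0.9973, 1.7747)

Interpretation: intervals built this way capture the true β₁ in 95% of repeated samples; here the plausible range for the per-unit effect of x on y is 0.9973 to 1.7747.
Both endpoints are positive, so the data support a genuinely positive slope at this confidence level.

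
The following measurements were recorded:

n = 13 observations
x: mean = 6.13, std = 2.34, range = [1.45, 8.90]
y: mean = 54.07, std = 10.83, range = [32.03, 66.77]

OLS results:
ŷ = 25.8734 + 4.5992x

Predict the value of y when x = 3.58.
ŷ = 42.3385

Plug x = 3.58 into the fitted line:

ŷ = 25.8734 + 4.5992 × 3.58
ŷ = 25.8734 + 16.4651
ŷ = 42.3385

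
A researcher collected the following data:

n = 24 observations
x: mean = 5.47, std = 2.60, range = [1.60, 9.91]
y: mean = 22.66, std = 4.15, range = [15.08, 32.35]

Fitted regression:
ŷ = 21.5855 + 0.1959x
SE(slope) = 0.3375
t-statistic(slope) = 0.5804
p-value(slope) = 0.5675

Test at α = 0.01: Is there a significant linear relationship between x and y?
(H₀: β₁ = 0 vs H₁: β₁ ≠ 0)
p-value = 0.5675 ≥ α = 0.01, so we fail to reject H₀. The relationship is not significant.

Hypothesis test for the slope coefficient:

H₀: β₁ = 0 (no linear relationship)
H₁: β₁ ≠ 0 (linear relationship exists)

Test statistic: t = β̂₁ / SE(β̂₁) = 0.1959 / 0.3375 = 0.5804

The p-value (0.5675) is the probability, under H₀, of a t-statistic at least as extreme as |t| = 0.5804 (two-sided, df = n − 2 = 22).

Decision rule: reject H₀ if p-value < α.
p-value = 0.5675 ≥ α = 0.01 → fail to reject H₀.

There is not sufficient evidence at the 1% significance level to conclude that a linear relationship exists between x and y.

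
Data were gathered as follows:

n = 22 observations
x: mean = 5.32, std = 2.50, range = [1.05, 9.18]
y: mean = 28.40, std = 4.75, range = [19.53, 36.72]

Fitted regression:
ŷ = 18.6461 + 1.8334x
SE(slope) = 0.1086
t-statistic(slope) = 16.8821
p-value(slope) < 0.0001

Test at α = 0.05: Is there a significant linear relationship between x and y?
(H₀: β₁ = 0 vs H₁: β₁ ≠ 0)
Reject H₀: p-value < 0.0001 < α = 0.05. The linear relationship is significant at the 5% level.

Hypothesis test for the slope coefficient:

H₀: β₁ = 0 (no linear relationship)
H₁: β₁ ≠ 0 (linear relationship exists)

Test statistic: t = β̂₁ / SE(β̂₁) = 1.8334 / 0.1086 = 16.8821

With df = 20, the two-sided p-value for |t| = 16.8821 is <0.0001.

Decision rule: reject H₀ if p-value < α.
p-value < 0.0001 < α = 0.05 → reject H₀.

At α = 0.05 the data do provide convincing evidence of a nonzero slope.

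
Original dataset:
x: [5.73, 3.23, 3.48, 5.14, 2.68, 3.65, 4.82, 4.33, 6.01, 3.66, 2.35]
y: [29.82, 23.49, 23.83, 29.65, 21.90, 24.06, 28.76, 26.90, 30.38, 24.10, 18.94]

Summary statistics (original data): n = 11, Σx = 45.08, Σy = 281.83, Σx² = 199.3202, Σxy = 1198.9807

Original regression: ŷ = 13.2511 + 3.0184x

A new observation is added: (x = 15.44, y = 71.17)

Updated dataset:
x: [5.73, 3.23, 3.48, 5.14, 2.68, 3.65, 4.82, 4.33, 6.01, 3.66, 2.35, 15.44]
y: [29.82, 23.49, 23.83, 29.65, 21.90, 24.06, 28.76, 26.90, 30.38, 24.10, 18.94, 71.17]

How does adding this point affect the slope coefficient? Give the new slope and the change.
New slope β₁ = 3.9063 versus 3.0184 before: a change of +0.8879 (+29.4%).

The new point has HIGH LEVERAGE: x = 15.44 is far from the original mean x̄ = 45.08/11 ≈ 4.10 (original range [2.35, 6.01]).

Step 1: Update the sums with the new point (n goes from 11 to 12)
Σx  = 45.08 + 15.44 = 60.52
Σy  = 281.83 + 71.17 = 353.00
Σx² = 199.3202 + 15.44² = 199.3202 + 238.3936 = 437.7138
Σxy = 1198.9807 + 15.44×71.17 = 1198.9807 + 1098.8648 = 2297.8455

Step 2: Recompute the slope with b₁ = (nΣxy − ΣxΣy) / (nΣx² − (Σx)²)
Numerator   = 12×2297.8455 − 60.52×353.00 = 27574.1460 − 21363.5600 = 6210.5860
Denominator = 12×437.7138 − 60.52² = 5252.5656 − 3662.6704 = 1589.8952
b₁(new) = 6210.5860 / 1589.8952 = 3.9063

(Same formula on the original sums: (11×1198.9807 − 45.08×281.83) / (11×199.3202 − 45.08²) = 483.8913 / 160.3158 = 3.0184, matching the given fit.)

Step 3: Change in slope
Δβ₁ = 3.9063 − 3.0184 = +0.8879
Relative change = +0.8879 / 3.0184 × 100% = +29.4%
→ the slope increases when the point is added.

Because the point sits above the extension of the original line at a high-leverage x, it tilts the fit up.
In practice: examine leverage (hᵢ) and Cook's distance rather than deleting it automatically.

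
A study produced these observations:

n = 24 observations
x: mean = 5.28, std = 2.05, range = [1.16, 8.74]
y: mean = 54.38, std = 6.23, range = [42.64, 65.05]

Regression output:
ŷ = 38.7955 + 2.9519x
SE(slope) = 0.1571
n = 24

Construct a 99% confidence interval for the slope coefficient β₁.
The 99% CI for β₁ is (2.5091, 3.3947)

Confidence interval for the slope:

The 99% CI for β₁ is: β̂₁ ± t*(α/2, n-2) × SE(β̂₁)

Step 1: Find critical t-value
- Confidence level = 0.99
- Degrees of freedom = n - 2 = 24 - 2 = 22
- t*(α/2, 22) = 2.8188

Step 2: Calculate margin of error
Margin = 2.8188 × 0.1571 = 0.4428

Step 3: Construct interval
CI = 2.9519 ± 0.4428
CI = (2.5091, 3.3947)

Interpretation: each one-unit increase in x is associated with a change in mean y of between 2.5091 and 3.3947, with 99% confidence.
Both endpoints are positive, so the data support a genuinely positive slope at this confidence level.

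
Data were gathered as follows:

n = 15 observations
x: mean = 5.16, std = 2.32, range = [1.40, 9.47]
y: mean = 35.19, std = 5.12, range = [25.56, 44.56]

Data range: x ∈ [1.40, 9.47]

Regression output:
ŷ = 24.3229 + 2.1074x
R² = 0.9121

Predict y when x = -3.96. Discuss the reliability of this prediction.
ŷ = 15.9776 (extrapolation — x = -3.96 lies outside [1.40, 9.47], so reliability is low).

Prediction calculation:
ŷ = 24.3229 + 2.1074 × (-3.96)
ŷ = 15.9776

Reliability:
- Data range: x ∈ [1.40, 9.47]
- Prediction point: x = -3.96 is 5.36 units below the observed range → this is EXTRAPOLATION, not interpolation

Why that matters here:
- The linear relationship may not hold outside the observed range
- R² describes fit only over the sampled x values; it says nothing about behaviour beyond them
- Real relationships often flatten, saturate, or turn nonlinear at extremes

Report the number if required, but flag clearly that it is an extrapolation.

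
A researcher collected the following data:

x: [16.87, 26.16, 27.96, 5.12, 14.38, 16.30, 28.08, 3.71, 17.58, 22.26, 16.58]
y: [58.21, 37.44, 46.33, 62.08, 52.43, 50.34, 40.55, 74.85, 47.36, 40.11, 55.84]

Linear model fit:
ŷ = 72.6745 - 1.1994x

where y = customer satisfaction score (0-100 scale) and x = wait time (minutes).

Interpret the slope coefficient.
On average, satisfaction score is about 1.1994 points lower for every extra minute of wait time.

β₁ = -1.1994 is the change in predicted satisfaction score (points) per additional minute of wait time.

Interpretation:
- Wait time up by 1 minute → predicted satisfaction score decreases by 1.1994 points
- This is a linear approximation: the same per-unit change is assumed across the whole observed x range
- The sign (−) gives the direction; the magnitude 1.1994 gives the size of the effect per minute

The intercept β₀ = 72.6745 is the predicted satisfaction score when wait time = 0; since the smallest observed x is 3.71, this is an extrapolation and mainly anchors the line.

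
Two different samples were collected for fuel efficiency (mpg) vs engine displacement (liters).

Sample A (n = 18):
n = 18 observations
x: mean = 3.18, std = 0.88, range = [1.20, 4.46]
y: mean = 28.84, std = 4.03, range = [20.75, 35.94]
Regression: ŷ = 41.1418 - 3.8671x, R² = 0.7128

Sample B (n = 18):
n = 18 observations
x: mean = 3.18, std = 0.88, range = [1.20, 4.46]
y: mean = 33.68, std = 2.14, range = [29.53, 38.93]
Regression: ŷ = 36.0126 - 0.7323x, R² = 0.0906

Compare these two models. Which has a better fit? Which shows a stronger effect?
Model A has the better fit (R² = 0.7128 vs 0.0906). Model A shows the stronger effect (|β₁| = 3.8671 vs 0.7323).

Model Comparison:

Which explains more variance? (R²)
- Model A: R² = 0.7128 → 71.28% of variance in fuel efficiency explained
- Model B: R² = 0.0906 → 9.06% of variance in fuel efficiency explained
- 0.7128 > 0.0906 → Model A has the better fit

Effect size (slope magnitude):
- Model A: β₁ = -3.8671 → predicted fuel efficiency falls 3.8671 mpg per additional liter of engine displacement
- Model B: β₁ = -0.7323 → predicted fuel efficiency falls 0.7323 mpg per additional liter of engine displacement
- |-3.8671| > |-0.7323| → Model A shows the stronger marginal effect

Note: R² measures how tightly points cluster around the line; β₁ measures how steep the line is — they answer different questions.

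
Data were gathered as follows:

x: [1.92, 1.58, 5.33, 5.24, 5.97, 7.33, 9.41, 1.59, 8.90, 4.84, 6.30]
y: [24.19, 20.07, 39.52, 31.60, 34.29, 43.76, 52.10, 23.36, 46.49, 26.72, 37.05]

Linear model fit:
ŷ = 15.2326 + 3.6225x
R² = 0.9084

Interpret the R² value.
R² = 0.9084 means 90.84% of the variation in y is explained by the linear relationship with x. This indicates a strong fit.

The coefficient of determination R² is the fraction of the total variation in y that the fitted line accounts for.

Here R² = 0.9084:
- Explained: 90.84% of the variation in y
- Unexplained (residual): 100% − 90.84% = 9.16%
- Rule of thumb (below 0.3 weak; 0.3 to below 0.7 moderate; 0.7 and above strong) → strong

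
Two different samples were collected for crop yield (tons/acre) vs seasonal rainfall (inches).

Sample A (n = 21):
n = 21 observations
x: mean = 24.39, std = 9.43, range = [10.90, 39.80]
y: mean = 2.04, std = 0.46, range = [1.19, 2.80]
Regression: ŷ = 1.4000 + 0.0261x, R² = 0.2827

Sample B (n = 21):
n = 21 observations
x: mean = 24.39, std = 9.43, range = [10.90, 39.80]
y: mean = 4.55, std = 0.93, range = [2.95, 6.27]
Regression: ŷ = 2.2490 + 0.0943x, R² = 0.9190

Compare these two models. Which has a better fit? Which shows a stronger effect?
Model B has the better fit (R² = 0.9190 vs 0.2827). Model B shows the stronger effect (|β₁| = 0.0943 vs 0.0261).

Model Comparison:

Which explains more variance? (R²)
- Model A: R² = 0.2827 → 28.27% of variance in crop yield explained
- Model B: R² = 0.9190 → 91.90% of variance in crop yield explained
- 0.9190 > 0.2827 → Model B has the better fit

Effect size (slope magnitude):
- Model A: β₁ = 0.0261 → predicted crop yield rises 0.0261 tons/acre per additional inch of rainfall
- Model B: β₁ = 0.0943 → predicted crop yield rises 0.0943 tons/acre per additional inch of rainfall
- |0.0261| < |0.0943| → Model B shows the stronger marginal effect

Note: A better fit (higher R²) doesn't necessarily mean a more important relationship.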